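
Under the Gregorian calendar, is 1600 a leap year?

1600 is a leap year (divisible by 400).

Yes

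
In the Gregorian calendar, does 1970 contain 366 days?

No

1970 is not a leap year.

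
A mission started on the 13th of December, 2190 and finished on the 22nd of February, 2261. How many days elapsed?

Day-of-year of December 13, 2190: 347.
Day-of-year of February 22, 2261: 53.
2190 has 365 days, so 365 − 347 = 18 days remain in 2190.
Full years 2191–2260: 53 common + 17 leap = 53×365 + 17×366 = 25567 days.
Total: 18 + 25567 + 53 = 25638 days.

25638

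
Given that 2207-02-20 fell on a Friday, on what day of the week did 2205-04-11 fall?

Thursday

Count forward from the earlier date (April 11, 2205) to the later (February 20, 2207):
April 2205: 30 − 11 = 19 days remain.
Then 21 full months totalling 641 days.
February 1–20, 2207: 20 days (2207 is not a leap year).
Total: 19 + 641 + 20 = 680 days.
680 mod 7 = 1, so 1 day before Friday is Thursday.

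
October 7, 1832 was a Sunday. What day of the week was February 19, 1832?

Sunday

Count forward from the earlier date (February 19, 1832) to the later (October 7, 1832):
February 1832: 29 − 19 = 10 days remain (1832 is a leap year, so February has 29 days).
Then March (31), April (30), May (31), June (30), July (31), August (31), September (30): 31 + 30 + 31 + 30 + 31 + 31 + 30 = 214 days.
October 1–7, 1832: 7 days.
Total: 10 + 214 + 7 = 231 days.
231 is a multiple of 7, so February 19, 1832 falls on the same weekday: Sunday.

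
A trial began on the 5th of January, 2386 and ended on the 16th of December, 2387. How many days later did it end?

January 5, 2386 → January 5, 2387: 365 days.
January 2387: 31 − 5 = 26 days remain.
Then 10 full months totalling 303 days.
December 1–16, 2387: 16 days.
Residual: 345 days.
Total: 710 days.

710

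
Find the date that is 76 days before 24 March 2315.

7 January 2315

Count 76 days before March 24, 2315:
January 2315: 31 − 7 = 24 days remain.
Then February 2315 (28): 28 days.
March 1–24, 2315: 24 days.
Total: 24 + 28 + 24 = 76 days.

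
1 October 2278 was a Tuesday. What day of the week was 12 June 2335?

Wednesday

Day-of-year of October 1, 2278: 274.
Day-of-year of June 12, 2335: 163.
2278 has 365 days, so 365 − 274 = 91 days remain in 2278.
Full years 2279–2334: 43 common + 13 leap = 43×365 + 13×366 = 20453 days.
Total: 91 + 20453 + 163 = 20707 days.
20707 mod 7 = 1, so 1 day after Tuesday is Wednesday.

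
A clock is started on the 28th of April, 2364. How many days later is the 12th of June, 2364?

45

April 2364: 30 − 28 = 2 days remain.
Then May (31): 31 days.
June 1–12, 2364: 12 days.
Total: 2 + 31 + 12 = 45 days.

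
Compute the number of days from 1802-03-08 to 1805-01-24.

1053

Day-of-year of March 8, 1802: 67.
Day-of-year of January 24, 1805: 24.
1802 has 365 days, so 365 − 67 = 298 days remain in 1802.
Full years: 1803: 365; 1804: 366. Sum = 731.
Total: 298 + 731 + 24 = 1053 days.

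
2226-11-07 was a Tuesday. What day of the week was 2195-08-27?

Thursday

Count forward from the earlier date (August 27, 2195) to the later (November 7, 2226):
Day-of-year of August 27, 2195: 239.
Day-of-year of November 7, 2226: 311.
2195 has 365 days, so 365 − 239 = 126 days remain in 2195.
Full years 2196–2225: 23 common + 7 leap = 23×365 + 7×366 = 10957 days.
Total: 126 + 10957 + 311 = 11394 days.
11394 mod 7 = 5, so 5 days before Tuesday is Thursday.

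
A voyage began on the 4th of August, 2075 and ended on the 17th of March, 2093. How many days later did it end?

6435

Day-of-year of August 4, 2075: 216.
Day-of-year of March 17, 2093: 76.
2075 has 365 days, so 365 − 216 = 149 days remain in 2075.
Full years 2076–2092: 12 common + 5 leap = 12×365 + 5×366 = 6210 days.
Total: 149 + 6210 + 76 = 6435 days.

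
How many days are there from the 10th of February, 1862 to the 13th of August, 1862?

184

February 1862: 28 − 10 = 18 days remain (1862 is not a leap year, so February has 28 days).
Then March (31), April (30), May (31), June (30), July (31): 31 + 30 + 31 + 30 + 31 = 153 days.
August 1–13, 1862: 13 days.
Total: 18 + 153 + 13 = 184 days.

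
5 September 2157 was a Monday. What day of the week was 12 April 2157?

Tuesday

Count forward from the earlier date (April 12, 2157) to the later (September 5, 2157):
April 2157: 30 − 12 = 18 days remain.
Then May (31), June (30), July (31), August (31): 31 + 30 + 31 + 31 = 123 days.
September 1–5, 2157: 5 days.
Total: 18 + 123 + 5 = 146 days.
146 mod 7 = 6, so 6 days before Monday is Tuesday.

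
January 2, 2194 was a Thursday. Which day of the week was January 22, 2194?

Wednesday

Within January 2194: 22 − 2 = 20 days.
20 mod 7 = 6, so 6 days after Thursday is Wednesday.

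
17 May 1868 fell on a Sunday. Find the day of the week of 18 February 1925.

From May 17, 1868 to May 17, 1924: 56 years, of which 13 contain a Feb 29 — 43×365 + 13×366 = 20453 days.
(1900 is not a leap year (divisible by 100 but not 400).)
May 1924: 31 − 17 = 14 days remain.
Then June (30), July (31), August (31), September (30), October (31), November (30), December (31), January (31): 30 + 31 + 31 + 30 + 31 + 30 + 31 + 31 = 245 days.
February 1–18, 1925: 18 days (1925 is not a leap year).
Residual: 277 days.
Total: 20730 days.
20730 mod 7 = 3, so 3 days after Sunday is Wednesday.

Wednesday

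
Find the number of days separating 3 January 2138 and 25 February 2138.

53

January 2138: 31 − 3 = 28 days remain.
February 1–25, 2138: 25 days (2138 is not a leap year).
Total: 28 + 25 = 53 days.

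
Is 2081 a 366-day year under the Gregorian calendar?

2081 is not a leap year.

No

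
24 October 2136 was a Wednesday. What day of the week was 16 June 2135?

Count forward from the earlier date (June 16, 2135) to the later (October 24, 2136):
June 16, 2135 → June 16, 2136: 366 days (2136 is a leap year).
June 2136: 30 − 16 = 14 days remain.
Then July (31), August (31), September (30): 31 + 31 + 30 = 92 days.
October 1–24, 2136: 24 days.
Residual: 130 days.
Total: 496 days.
496 mod 7 = 6, so 6 days before Wednesday is Thursday.

Thursday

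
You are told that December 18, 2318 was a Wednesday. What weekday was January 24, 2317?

Count forward from the earlier date (January 24, 2317) to the later (December 18, 2318):
January 24, 2317 → January 24, 2318: 365 days.
January 2318: 31 − 24 = 7 days remain.
Then 10 full months totalling 303 days.
December 1–18, 2318: 18 days.
Residual: 328 days.
Total: 693 days.
693 is a multiple of 7, so January 24, 2317 falls on the same weekday: Wednesday.

Wednesday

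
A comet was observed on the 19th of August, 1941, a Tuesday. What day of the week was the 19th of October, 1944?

Thursday

August 19, 1941 → August 19, 1942: 365 days.
August 19, 1942 → August 19, 1943: 365 days.
August 19, 1943 → August 19, 1944: 366 days (1944 is a leap year).
August 1944: 31 − 19 = 12 days remain.
Then September (30): 30 days.
October 1–19, 1944: 19 days.
Residual: 61 days.
Total: 1157 days.
1157 mod 7 = 2, so 2 days after Tuesday is Thursday.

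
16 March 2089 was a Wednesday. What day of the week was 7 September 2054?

Count forward from the earlier date (September 7, 2054) to the later (March 16, 2089):
From September 7, 2054 to September 7, 2088: 34 years, of which 9 contain a Feb 29 — 25×365 + 9×366 = 12419 days.
September 2088: 30 − 7 = 23 days remain.
Then October (31), November (30), December (31), January (31), February 2089 (28): 31 + 30 + 31 + 31 + 28 = 151 days.
March 1–16, 2089: 16 days.
Residual: 190 days.
Total: 12609 days.
12609 mod 7 = 2, so 2 days before Wednesday is Monday.

Monday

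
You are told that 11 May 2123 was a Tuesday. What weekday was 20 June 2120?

Count forward from the earlier date (June 20, 2120) to the later (May 11, 2123):
Day-of-year of June 20, 2120: 172.
Day-of-year of May 11, 2123: 131.
2120 has 366 days, so 366 − 172 = 194 days remain in 2120.
Full years: 2121: 365; 2122: 365. Sum = 730.
Total: 194 + 730 + 131 = 1055 days.
1055 mod 7 = 5, so 5 days before Tuesday is Thursday.

Thursday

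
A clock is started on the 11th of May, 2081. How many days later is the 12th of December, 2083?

May 2081: 31 − 11 = 20 days remain.
Then 30 full months totalling 913 days.
December 1–12, 2083: 12 days.
Total: 20 + 913 + 12 = 945 days.

945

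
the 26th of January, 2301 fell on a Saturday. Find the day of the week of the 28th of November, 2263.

Count forward from the earlier date (November 28, 2263) to the later (January 26, 2301):
From November 28, 2263 to November 28, 2300: 37 years, of which 9 contain a Feb 29 — 28×365 + 9×366 = 13514 days.
(2300 is not a leap year (divisible by 100 but not 400).)
November 2300: 30 − 28 = 2 days remain.
Then December (31): 31 days.
January 1–26, 2301: 26 days.
Residual: 59 days.
Total: 13573 days.
13573 is a multiple of 7, so the 28th of November, 2263 falls on the same weekday: Saturday.

Saturday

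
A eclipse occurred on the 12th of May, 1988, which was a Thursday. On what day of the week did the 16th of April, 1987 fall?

Count forward from the earlier date (April 16, 1987) to the later (May 12, 1988):
April 1987: 30 − 16 = 14 days remain.
Then 12 full months totalling 366 days.
May 1–12, 1988: 12 days.
Total: 14 + 366 + 12 = 392 days.
392 is a multiple of 7, so the 16th of April, 1987 falls on the same weekday: Thursday.

Thursday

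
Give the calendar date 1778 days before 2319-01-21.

2314-03-10

Count 1778 days before January 21, 2319:
Day-of-year of March 10, 2314: 69.
Day-of-year of January 21, 2319: 21.
2314 has 365 days, so 365 − 69 = 296 days remain in 2314.
Full years: 2315: 365; 2316: 366; 2317: 365; 2318: 365. Sum = 1461.
Total: 296 + 1461 + 21 = 1778 days.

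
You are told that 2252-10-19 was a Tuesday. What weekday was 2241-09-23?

Count forward from the earlier date (September 23, 2241) to the later (October 19, 2252):
Day-of-year of September 23, 2241: 266.
Day-of-year of October 19, 2252: 293.
2241 has 365 days, so 365 − 266 = 99 days remain in 2241.
Full years 2242–2251: 8 common + 2 leap = 8×365 + 2×366 = 3652 days.
Total: 99 + 3652 + 293 = 4044 days.
4044 mod 7 = 5, so 5 days before Tuesday is Thursday.

Thursday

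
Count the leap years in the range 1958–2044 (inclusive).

22

Years divisible by 4: 1960, 1964, …, 2044 — 22 in all.
2000 is divisible by 400, so still leap.
No century exceptions apply. Count: 22.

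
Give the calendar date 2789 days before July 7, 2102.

November 16, 2094

Count 2789 days before July 7, 2102:
Day-of-year of November 16, 2094: 320.
Day-of-year of July 7, 2102: 188.
2094 has 365 days, so 365 − 320 = 45 days remain in 2094.
Full years 2095–2101: 6 common + 1 leap = 6×365 + 1×366 = 2556 days.
Total: 45 + 2556 + 188 = 2789 days.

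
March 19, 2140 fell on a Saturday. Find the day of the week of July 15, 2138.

Count forward from the earlier date (July 15, 2138) to the later (March 19, 2140):
July 15, 2138 → July 15, 2139: 365 days.
July 2139: 31 − 15 = 16 days remain.
Then August (31), September (30), October (31), November (30), December (31), January (31), February 2140 (29): 31 + 30 + 31 + 30 + 31 + 31 + 29 = 213 days.
March 1–19, 2140: 19 days.
Residual: 248 days.
Total: 613 days.
613 mod 7 = 4, so 4 days before Saturday is Tuesday.

Tuesday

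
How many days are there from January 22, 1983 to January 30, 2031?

From January 22, 1983 to January 22, 2031: 48 years, of which 12 contain a Feb 29 — 36×365 + 12×366 = 17532 days.
(2000 is a leap year (divisible by 400).)
Within January 2031: 30 − 22 = 8 days.
Total: 17540 days.

17540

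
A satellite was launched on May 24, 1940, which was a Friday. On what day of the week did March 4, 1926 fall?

Thursday

Count forward from the earlier date (March 4, 1926) to the later (May 24, 1940):
Day-of-year of March 4, 1926: 63.
Day-of-year of May 24, 1940: 145.
1926 has 365 days, so 365 − 63 = 302 days remain in 1926.
Full years 1927–1939: 10 common + 3 leap = 10×365 + 3×366 = 4748 days.
Total: 302 + 4748 + 145 = 5195 days.
5195 mod 7 = 1, so 1 day before Friday is Thursday.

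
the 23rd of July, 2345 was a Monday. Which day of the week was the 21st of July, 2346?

July 2345: 31 − 23 = 8 days remain.
Then 11 full months totalling 334 days.
July 1–21, 2346: 21 days.
Total: 8 + 334 + 21 = 363 days.
363 mod 7 = 6, so 6 days after Monday is Sunday.

Sunday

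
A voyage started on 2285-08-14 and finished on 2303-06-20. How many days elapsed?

6518

Day-of-year of August 14, 2285: 226.
Day-of-year of June 20, 2303: 171.
2285 has 365 days, so 365 − 226 = 139 days remain in 2285.
Full years 2286–2302: 14 common + 3 leap = 14×365 + 3×366 = 6208 days.
Total: 139 + 6208 + 171 = 6518 days.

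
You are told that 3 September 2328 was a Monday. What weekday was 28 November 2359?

Saturday

Day-of-year of September 3, 2328: 247.
Day-of-year of November 28, 2359: 332.
2328 has 366 days, so 366 − 247 = 119 days remain in 2328.
Full years 2329–2358: 23 common + 7 leap = 23×365 + 7×366 = 10957 days.
Total: 119 + 10957 + 332 = 11408 days.
11408 mod 7 = 5, so 5 days after Monday is Saturday.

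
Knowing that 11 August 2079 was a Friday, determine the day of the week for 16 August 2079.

Within August 2079: 16 − 11 = 5 days.
5 mod 7 = 5, so 5 days after Friday is Wednesday.

Wednesday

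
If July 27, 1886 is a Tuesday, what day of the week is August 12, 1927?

Day-of-year of July 27, 1886: 208.
Day-of-year of August 12, 1927: 224.
1886 has 365 days, so 365 − 208 = 157 days remain in 1886.
Full years 1887–1926: 31 common + 9 leap = 31×365 + 9×366 = 14609 days.
Total: 157 + 14609 + 224 = 14990 days.
14990 mod 7 = 3, so 3 days after Tuesday is Friday.

Friday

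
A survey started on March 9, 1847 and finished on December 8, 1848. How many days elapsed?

Day-of-year of March 9, 1847: 68.
Day-of-year of December 8, 1848: 343.
1847 has 365 days, so 365 − 68 = 297 days remain in 1847.
Total: 297 + 343 = 640 days.

640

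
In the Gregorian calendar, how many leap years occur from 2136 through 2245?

27

Years divisible by 4: 2136, 2140, …, 2244 — 28 in all.
Of these, 2200 is divisible by 100 but not 400, so not leap.
Leap years: 28 − 1 = 27.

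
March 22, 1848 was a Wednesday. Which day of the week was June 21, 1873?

From March 22, 1848 to March 22, 1873: 25 years, of which 6 contain a Feb 29 — 19×365 + 6×366 = 9131 days.
March 1873: 31 − 22 = 9 days remain.
Then April (30), May (31): 30 + 31 = 61 days.
June 1–21, 1873: 21 days.
Residual: 91 days.
Total: 9222 days.
9222 mod 7 = 3, so 3 days after Wednesday is Saturday.

Saturday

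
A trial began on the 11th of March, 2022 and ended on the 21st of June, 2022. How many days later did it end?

102

March 2022: 31 − 11 = 20 days remain.
Then April (30), May (31): 30 + 31 = 61 days.
June 1–21, 2022: 21 days.
Total: 20 + 61 + 21 = 102 days.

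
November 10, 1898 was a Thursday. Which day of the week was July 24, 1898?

Count forward from the earlier date (July 24, 1898) to the later (November 10, 1898):
July 1898: 31 − 24 = 7 days remain.
Then August (31), September (30), October (31): 31 + 30 + 31 = 92 days.
November 1–10, 1898: 10 days.
Total: 7 + 92 + 10 = 109 days.
109 mod 7 = 4, so 4 days before Thursday is Sunday.

Sunday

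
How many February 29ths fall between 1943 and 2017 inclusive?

19

Years divisible by 4: 1944, 1948, …, 2016 — 19 in all.
2000 is divisible by 400, so still leap.
No century exceptions apply. Count: 19.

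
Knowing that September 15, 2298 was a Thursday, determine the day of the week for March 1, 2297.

Monday

Count forward from the earlier date (March 1, 2297) to the later (September 15, 2298):
Day-of-year of March 1, 2297: 60.
Day-of-year of September 15, 2298: 258.
2297 has 365 days, so 365 − 60 = 305 days remain in 2297.
Total: 305 + 258 = 563 days.
563 mod 7 = 3, so 3 days before Thursday is Monday.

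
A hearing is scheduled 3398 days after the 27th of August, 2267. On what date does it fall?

the 15th of December, 2276

Count 3398 days after August 27, 2267:
Day-of-year of August 27, 2267: 239.
Day-of-year of December 15, 2276: 350.
2267 has 365 days, so 365 − 239 = 126 days remain in 2267.
Full years 2268–2275: 6 common + 2 leap = 6×365 + 2×366 = 2922 days.
Total: 126 + 2922 + 350 = 3398 days.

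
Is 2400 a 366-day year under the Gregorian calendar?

Yes

2400 is a leap year (divisible by 400).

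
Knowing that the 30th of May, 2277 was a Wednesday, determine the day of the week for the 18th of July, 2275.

Count forward from the earlier date (July 18, 2275) to the later (May 30, 2277):
Day-of-year of July 18, 2275: 199.
Day-of-year of May 30, 2277: 150.
2275 has 365 days, so 365 − 199 = 166 days remain in 2275.
Full years: 2276: 366. Sum = 366.
Total: 166 + 366 + 150 = 682 days.
682 mod 7 = 3, so 3 days before Wednesday is Sunday.

Sunday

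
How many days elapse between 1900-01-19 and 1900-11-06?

291

January 1900: 31 − 19 = 12 days remain.
Then 9 full months totalling 273 days.
November 1–6, 1900: 6 days.
Total: 12 + 273 + 6 = 291 days.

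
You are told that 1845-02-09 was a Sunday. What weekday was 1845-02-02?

Sunday

Count forward from the earlier date (February 2, 1845) to the later (February 9, 1845):
Within February 1845: 9 − 2 = 7 days.
7 is a multiple of 7, so 1845-02-02 falls on the same weekday: Sunday.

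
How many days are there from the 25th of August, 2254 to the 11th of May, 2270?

Day-of-year of August 25, 2254: 237.
Day-of-year of May 11, 2270: 131.
2254 has 365 days, so 365 − 237 = 128 days remain in 2254.
Full years 2255–2269: 11 common + 4 leap = 11×365 + 4×366 = 5479 days.
Total: 128 + 5479 + 131 = 5738 days.

5738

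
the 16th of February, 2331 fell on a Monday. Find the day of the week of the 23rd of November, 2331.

Monday

February 2331: 28 − 16 = 12 days remain (2331 is not a leap year, so February has 28 days).
Then March (31), April (30), May (31), June (30), July (31), August (31), September (30), October (31): 31 + 30 + 31 + 30 + 31 + 31 + 30 + 31 = 245 days.
November 1–23, 2331: 23 days.
Total: 12 + 245 + 23 = 280 days.
280 is a multiple of 7, so the 23rd of November, 2331 falls on the same weekday: Monday.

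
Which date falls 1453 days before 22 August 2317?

30 August 2313

Count 1453 days before August 22, 2317:
August 30, 2313 → August 30, 2314: 365 days.
August 30, 2314 → August 30, 2315: 365 days.
August 30, 2315 → August 30, 2316: 366 days (2316 is a leap year).
August 2316: 31 − 30 = 1 day remains.
Then 11 full months totalling 334 days.
August 1–22, 2317: 22 days.
Residual: 357 days.
Total: 1453 days.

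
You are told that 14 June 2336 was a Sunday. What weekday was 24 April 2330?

Thursday

Count forward from the earlier date (April 24, 2330) to the later (June 14, 2336):
April 24, 2330 → April 24, 2331: 365 days.
April 24, 2331 → April 24, 2332: 366 days (2332 is a leap year).
April 24, 2332 → April 24, 2333: 365 days.
April 24, 2333 → April 24, 2334: 365 days.
April 24, 2334 → April 24, 2335: 365 days.
April 24, 2335 → April 24, 2336: 366 days (2336 is a leap year).
April 2336: 30 − 24 = 6 days remain.
Then May (31): 31 days.
June 1–14, 2336: 14 days.
Residual: 51 days.
Total: 2243 days.
2243 mod 7 = 3, so 3 days before Sunday is Thursday.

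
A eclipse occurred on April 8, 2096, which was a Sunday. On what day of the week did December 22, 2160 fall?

Monday

From April 8, 2096 to April 8, 2160: 64 years, of which 15 contain a Feb 29 — 49×365 + 15×366 = 23375 days.
(2100 is not a leap year (divisible by 100 but not 400).)
April 2160: 30 − 8 = 22 days remain.
Then May (31), June (30), July (31), August (31), September (30), October (31), November (30): 31 + 30 + 31 + 31 + 30 + 31 + 30 = 214 days.
December 1–22, 2160: 22 days.
Residual: 258 days.
Total: 23633 days.
23633 mod 7 = 1, so 1 day after Sunday is Monday.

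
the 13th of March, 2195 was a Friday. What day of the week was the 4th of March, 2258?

Thursday

Day-of-year of March 13, 2195: 72.
Day-of-year of March 4, 2258: 63.
2195 has 365 days, so 365 − 72 = 293 days remain in 2195.
Full years 2196–2257: 47 common + 15 leap = 47×365 + 15×366 = 22645 days.
Total: 293 + 22645 + 63 = 23001 days.
23001 mod 7 = 6, so 6 days after Friday is Thursday.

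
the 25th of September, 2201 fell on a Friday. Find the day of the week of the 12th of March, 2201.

Thursday

Count forward from the earlier date (March 12, 2201) to the later (September 25, 2201):
March 2201: 31 − 12 = 19 days remain.
Then April (30), May (31), June (30), July (31), August (31): 30 + 31 + 30 + 31 + 31 = 153 days.
September 1–25, 2201: 25 days.
Total: 19 + 153 + 25 = 197 days.
197 mod 7 = 1, so 1 day before Friday is Thursday.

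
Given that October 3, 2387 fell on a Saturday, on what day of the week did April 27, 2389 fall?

Thursday

Day-of-year of October 3, 2387: 276.
Day-of-year of April 27, 2389: 117.
2387 has 365 days, so 365 − 276 = 89 days remain in 2387.
Full years: 2388: 366. Sum = 366.
Total: 89 + 366 + 117 = 572 days.
572 mod 7 = 5, so 5 days after Saturday is Thursday.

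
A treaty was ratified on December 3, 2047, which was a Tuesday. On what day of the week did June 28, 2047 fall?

Count forward from the earlier date (June 28, 2047) to the later (December 3, 2047):
June 2047: 30 − 28 = 2 days remain.
Then July (31), August (31), September (30), October (31), November (30): 31 + 31 + 30 + 31 + 30 = 153 days.
December 1–3, 2047: 3 days.
Total: 2 + 153 + 3 = 158 days.
158 mod 7 = 4, so 4 days before Tuesday is Friday.

Friday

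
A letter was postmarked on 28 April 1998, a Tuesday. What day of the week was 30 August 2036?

From April 28, 1998 to April 28, 2036: 38 years, of which 10 contain a Feb 29 — 28×365 + 10×366 = 13880 days.
(2000 is a leap year (divisible by 400).)
April 2036: 30 − 28 = 2 days remain.
Then May (31), June (30), July (31): 31 + 30 + 31 = 92 days.
August 1–30, 2036: 30 days.
Residual: 124 days.
Total: 14004 days.
14004 mod 7 = 4, so 4 days after Tuesday is Saturday.

Saturday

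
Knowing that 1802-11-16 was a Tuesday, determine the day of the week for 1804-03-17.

Day-of-year of November 16, 1802: 320.
Day-of-year of March 17, 1804: 77.
1802 has 365 days, so 365 − 320 = 45 days remain in 1802.
Full years: 1803: 365. Sum = 365.
Total: 45 + 365 + 77 = 487 days.
487 mod 7 = 4, so 4 days after Tuesday is Saturday.

Saturday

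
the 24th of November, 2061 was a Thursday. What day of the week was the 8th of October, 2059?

Wednesday

Count forward from the earlier date (October 8, 2059) to the later (November 24, 2061):
October 2059: 31 − 8 = 23 days remain.
Then 24 full months totalling 731 days.
November 1–24, 2061: 24 days.
Total: 23 + 731 + 24 = 778 days.
778 mod 7 = 1, so 1 day before Thursday is Wednesday.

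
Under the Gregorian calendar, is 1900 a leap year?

No

1900 is not a leap year (divisible by 100 but not 400).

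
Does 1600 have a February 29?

Yes

1600 is a leap year (divisible by 400).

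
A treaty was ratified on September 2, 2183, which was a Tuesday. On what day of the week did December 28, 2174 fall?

Wednesday

Count forward from the earlier date (December 28, 2174) to the later (September 2, 2183):
From December 28, 2174 to December 28, 2182: 8 years, of which 2 contain a Feb 29 — 6×365 + 2×366 = 2922 days.
December 2182: 31 − 28 = 3 days remain.
Then January (31), February 2183 (28), March (31), April (30), May (31), June (30), July (31), August (31): 31 + 28 + 31 + 30 + 31 + 30 + 31 + 31 = 243 days.
September 1–2, 2183: 2 days.
Residual: 248 days.
Total: 3170 days.
3170 mod 7 = 6, so 6 days before Tuesday is Wednesday.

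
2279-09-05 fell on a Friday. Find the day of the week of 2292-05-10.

Tuesday

From September 5, 2279 to September 5, 2291: 12 years, of which 3 contain a Feb 29 — 9×365 + 3×366 = 4383 days.
September 2291: 30 − 5 = 25 days remain.
Then October (31), November (30), December (31), January (31), February 2292 (29), March (31), April (30): 31 + 30 + 31 + 31 + 29 + 31 + 30 = 213 days.
May 1–10, 2292: 10 days.
Residual: 248 days.
Total: 4631 days.
4631 mod 7 = 4, so 4 days after Friday is Tuesday.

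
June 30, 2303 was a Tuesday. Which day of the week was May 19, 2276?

Count forward from the earlier date (May 19, 2276) to the later (June 30, 2303):
From May 19, 2276 to May 19, 2303: 27 years, of which 5 contain a Feb 29 — 22×365 + 5×366 = 9860 days.
(2300 is not a leap year (divisible by 100 but not 400).)
May 2303: 31 − 19 = 12 days remain.
June 1–30, 2303: 30 days.
Residual: 42 days.
Total: 9902 days.
9902 mod 7 = 4, so 4 days before Tuesday is Friday.

Friday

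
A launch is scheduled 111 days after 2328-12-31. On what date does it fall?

2329-04-21

Count 111 days after December 31, 2328:
Day-of-year of December 31, 2328: 366.
Day-of-year of April 21, 2329: 111.
2328 has 366 days, so 366 − 366 = 0 days remain in 2328.
Total: 0 + 111 = 111 days.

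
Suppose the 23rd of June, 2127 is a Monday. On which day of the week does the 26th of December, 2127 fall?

Friday

June 2127: 30 − 23 = 7 days remain.
Then July (31), August (31), September (30), October (31), November (30): 31 + 31 + 30 + 31 + 30 = 153 days.
December 1–26, 2127: 26 days.
Total: 7 + 153 + 26 = 186 days.
186 mod 7 = 4, so 4 days after Monday is Friday.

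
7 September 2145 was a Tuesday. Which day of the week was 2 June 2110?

Monday

Count forward from the earlier date (June 2, 2110) to the later (September 7, 2145):
From June 2, 2110 to June 2, 2145: 35 years, of which 9 contain a Feb 29 — 26×365 + 9×366 = 12784 days.
June 2145: 30 − 2 = 28 days remain.
Then July (31), August (31): 31 + 31 = 62 days.
September 1–7, 2145: 7 days.
Residual: 97 days.
Total: 12881 days.
12881 mod 7 = 1, so 1 day before Tuesday is Monday.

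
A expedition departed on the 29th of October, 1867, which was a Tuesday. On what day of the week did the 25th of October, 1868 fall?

October 1867: 31 − 29 = 2 days remain.
Then 11 full months totalling 335 days.
October 1–25, 1868: 25 days.
Total: 2 + 335 + 25 = 362 days.
362 mod 7 = 5, so 5 days after Tuesday is Sunday.

Sunday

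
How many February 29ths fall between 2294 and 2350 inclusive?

13

Years divisible by 4: 2296, 2300, …, 2348 — 14 in all.
Of these, 2300 is divisible by 100 but not 400, so not leap.
Leap years: 14 − 1 = 13.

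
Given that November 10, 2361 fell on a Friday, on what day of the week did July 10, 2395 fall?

Monday

From November 10, 2361 to November 10, 2394: 33 years, of which 8 contain a Feb 29 — 25×365 + 8×366 = 12053 days.
November 2394: 30 − 10 = 20 days remain.
Then December (31), January (31), February 2395 (28), March (31), April (30), May (31), June (30): 31 + 31 + 28 + 31 + 30 + 31 + 30 = 212 days.
July 1–10, 2395: 10 days.
Residual: 242 days.
Total: 12295 days.
12295 mod 7 = 3, so 3 days after Friday is Monday.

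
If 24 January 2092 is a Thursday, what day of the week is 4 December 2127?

Thursday

Day-of-year of January 24, 2092: 24.
Day-of-year of December 4, 2127: 338.
2092 has 366 days, so 366 − 24 = 342 days remain in 2092.
Full years 2093–2126: 27 common + 7 leap = 27×365 + 7×366 = 12417 days.
Total: 342 + 12417 + 338 = 13097 days.
13097 is a multiple of 7, so 4 December 2127 falls on the same weekday: Thursday.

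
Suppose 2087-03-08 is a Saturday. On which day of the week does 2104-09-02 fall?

Tuesday

Day-of-year of March 8, 2087: 67.
Day-of-year of September 2, 2104: 246.
2087 has 365 days, so 365 − 67 = 298 days remain in 2087.
Full years 2088–2103: 13 common + 3 leap = 13×365 + 3×366 = 5843 days.
Total: 298 + 5843 + 246 = 6387 days.
6387 mod 7 = 3, so 3 days after Saturday is Tuesday.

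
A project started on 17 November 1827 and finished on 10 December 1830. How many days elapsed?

1119

Day-of-year of November 17, 1827: 321.
Day-of-year of December 10, 1830: 344.
1827 has 365 days, so 365 − 321 = 44 days remain in 1827.
Full years: 1828: 366; 1829: 365. Sum = 731.
Total: 44 + 731 + 344 = 1119 days.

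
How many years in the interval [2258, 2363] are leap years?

Years divisible by 4: 2260, 2264, …, 2360 — 26 in all.
Of these, 2300 is divisible by 100 but not 400, so not leap.
Leap years: 26 − 1 = 25.

25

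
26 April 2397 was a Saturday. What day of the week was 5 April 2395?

Count forward from the earlier date (April 5, 2395) to the later (April 26, 2397):
April 2395: 30 − 5 = 25 days remain.
Then 23 full months totalling 701 days.
April 1–26, 2397: 26 days.
Total: 25 + 701 + 26 = 752 days.
752 mod 7 = 3, so 3 days before Saturday is Wednesday.

Wednesday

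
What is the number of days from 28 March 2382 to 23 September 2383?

544

March 2382: 31 − 28 = 3 days remain.
Then 17 full months totalling 518 days.
September 1–23, 2383: 23 days.
Total: 3 + 518 + 23 = 544 days.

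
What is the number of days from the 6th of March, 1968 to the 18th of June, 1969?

469

March 1968: 31 − 6 = 25 days remain.
Then 14 full months totalling 426 days.
June 1–18, 1969: 18 days.
Total: 25 + 426 + 18 = 469 days.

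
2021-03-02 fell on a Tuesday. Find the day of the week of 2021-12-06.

Monday

March 2021: 31 − 2 = 29 days remain.
Then April (30), May (31), June (30), July (31), August (31), September (30), October (31), November (30): 30 + 31 + 30 + 31 + 31 + 30 + 31 + 30 = 244 days.
December 1–6, 2021: 6 days.
Total: 29 + 244 + 6 = 279 days.
279 mod 7 = 6, so 6 days after Tuesday is Monday.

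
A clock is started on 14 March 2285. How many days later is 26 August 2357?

26462

Day-of-year of March 14, 2285: 73.
Day-of-year of August 26, 2357: 238.
2285 has 365 days, so 365 − 73 = 292 days remain in 2285.
Full years 2286–2356: 54 common + 17 leap = 54×365 + 17×366 = 25932 days.
Total: 292 + 25932 + 238 = 26462 days.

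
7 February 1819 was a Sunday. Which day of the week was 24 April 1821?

Tuesday

February 7, 1819 → February 7, 1820: 365 days.
February 7, 1820 → February 7, 1821: 366 days (1820 is a leap year).
February 1821: 28 − 7 = 21 days remain (1821 is not a leap year, so February has 28 days).
Then March (31): 31 days.
April 1–24, 1821: 24 days.
Residual: 76 days.
Total: 807 days.
807 mod 7 = 2, so 2 days after Sunday is Tuesday.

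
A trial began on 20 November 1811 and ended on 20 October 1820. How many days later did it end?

3257

Day-of-year of November 20, 1811: 324.
Day-of-year of October 20, 1820: 294.
1811 has 365 days, so 365 − 324 = 41 days remain in 1811.
Full years 1812–1819: 6 common + 2 leap = 6×365 + 2×366 = 2922 days.
Total: 41 + 2922 + 294 = 3257 days.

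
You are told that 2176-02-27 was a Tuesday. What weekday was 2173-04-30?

Count forward from the earlier date (April 30, 2173) to the later (February 27, 2176):
April 30, 2173 → April 30, 2174: 365 days.
April 30, 2174 → April 30, 2175: 365 days.
April 2175: 30 − 30 = 0 days remain.
Then 9 full months totalling 276 days.
February 1–27, 2176: 27 days (2176 is a leap year).
Residual: 303 days.
Total: 1033 days.
1033 mod 7 = 4, so 4 days before Tuesday is Friday.

Friday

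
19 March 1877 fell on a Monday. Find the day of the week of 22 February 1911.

Day-of-year of March 19, 1877: 78.
Day-of-year of February 22, 1911: 53.
1877 has 365 days, so 365 − 78 = 287 days remain in 1877.
Full years 1878–1910: 26 common + 7 leap = 26×365 + 7×366 = 12052 days.
Total: 287 + 12052 + 53 = 12392 days.
12392 mod 7 = 2, so 2 days after Monday is Wednesday.

Wednesday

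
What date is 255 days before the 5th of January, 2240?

the 25th of April, 2239

Count 255 days before January 5, 2240:
April 2239: 30 − 25 = 5 days remain.
Then May (31), June (30), July (31), August (31), September (30), October (31), November (30), December (31): 31 + 30 + 31 + 31 + 30 + 31 + 30 + 31 = 245 days.
January 1–5, 2240: 5 days.
Residual: 255 days.
Total: 255 days.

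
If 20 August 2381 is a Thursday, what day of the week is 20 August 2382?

Friday

August 20, 2381 → August 20, 2382: 365 days.
Total: 365 days.
365 mod 7 = 1, so 1 day after Thursday is Friday.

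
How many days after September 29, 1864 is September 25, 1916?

From September 29, 1864 to September 29, 1915: 51 years, of which 11 contain a Feb 29 — 40×365 + 11×366 = 18626 days.
(1900 is not a leap year (divisible by 100 but not 400).)
September 1915: 30 − 29 = 1 day remains.
Then 11 full months totalling 336 days.
September 1–25, 1916: 25 days.
Residual: 362 days.
Total: 18988 days.

18988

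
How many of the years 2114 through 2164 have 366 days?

Years divisible by 4: 2116, 2120, …, 2164 — 13 in all.
No century exceptions apply. Count: 13.

13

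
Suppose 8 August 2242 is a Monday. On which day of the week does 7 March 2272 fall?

Day-of-year of August 8, 2242: 220.
Day-of-year of March 7, 2272: 67.
2242 has 365 days, so 365 − 220 = 145 days remain in 2242.
Full years 2243–2271: 22 common + 7 leap = 22×365 + 7×366 = 10592 days.
Total: 145 + 10592 + 67 = 10804 days.
10804 mod 7 = 3, so 3 days after Monday is Thursday.

Thursday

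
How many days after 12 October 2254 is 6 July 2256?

633

October 2254: 31 − 12 = 19 days remain.
Then 20 full months totalling 608 days.
July 1–6, 2256: 6 days.
Total: 19 + 608 + 6 = 633 days.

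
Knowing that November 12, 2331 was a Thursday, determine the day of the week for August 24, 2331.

Monday

Count forward from the earlier date (August 24, 2331) to the later (November 12, 2331):
August 2331: 31 − 24 = 7 days remain.
Then September (30), October (31): 30 + 31 = 61 days.
November 1–12, 2331: 12 days.
Total: 7 + 61 + 12 = 80 days.
80 mod 7 = 3, so 3 days before Thursday is Monday.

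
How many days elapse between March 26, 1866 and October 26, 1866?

214

March 1866: 31 − 26 = 5 days remain.
Then April (30), May (31), June (30), July (31), August (31), September (30): 30 + 31 + 30 + 31 + 31 + 30 = 183 days.
October 1–26, 1866: 26 days.
Total: 5 + 183 + 26 = 214 days.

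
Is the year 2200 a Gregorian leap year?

No

2200 is not a leap year (divisible by 100 but not 400).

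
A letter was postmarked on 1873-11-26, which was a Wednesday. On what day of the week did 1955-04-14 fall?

Day-of-year of November 26, 1873: 330.
Day-of-year of April 14, 1955: 104.
1873 has 365 days, so 365 − 330 = 35 days remain in 1873.
Full years 1874–1954: 62 common + 19 leap = 62×365 + 19×366 = 29584 days.
Total: 35 + 29584 + 104 = 29723 days.
29723 mod 7 = 1, so 1 day after Wednesday is Thursday.

Thursday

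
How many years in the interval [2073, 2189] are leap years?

28

Years divisible by 4: 2076, 2080, …, 2188 — 29 in all.
Of these, 2100 is divisible by 100 but not 400, so not leap.
Leap years: 29 − 1 = 28.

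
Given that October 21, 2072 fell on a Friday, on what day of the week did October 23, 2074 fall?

Day-of-year of October 21, 2072: 295.
Day-of-year of October 23, 2074: 296.
2072 has 366 days, so 366 − 295 = 71 days remain in 2072.
Full years: 2073: 365. Sum = 365.
Total: 71 + 365 + 296 = 732 days.
732 mod 7 = 4, so 4 days after Friday is Tuesday.

Tuesday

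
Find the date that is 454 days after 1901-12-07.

1903-03-06

Count 454 days after December 7, 1901:
December 7, 1901 → December 7, 1902: 365 days.
December 1902: 31 − 7 = 24 days remain.
Then January (31), February 1903 (28): 31 + 28 = 59 days.
March 1–6, 1903: 6 days.
Residual: 89 days.
Total: 454 days.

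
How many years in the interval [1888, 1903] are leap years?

3

Years divisible by 4 in [1888, 1903]: 1888, 1892, 1896, 1900.
Of these, 1900 is divisible by 100 but not 400, so not leap.
Leap years: 4 − 1 = 3.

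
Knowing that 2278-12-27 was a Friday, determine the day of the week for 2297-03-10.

Day-of-year of December 27, 2278: 361.
Day-of-year of March 10, 2297: 69.
2278 has 365 days, so 365 − 361 = 4 days remain in 2278.
Full years 2279–2296: 13 common + 5 leap = 13×365 + 5×366 = 6575 days.
Total: 4 + 6575 + 69 = 6648 days.
6648 mod 7 = 5, so 5 days after Friday is Wednesday.

Wednesday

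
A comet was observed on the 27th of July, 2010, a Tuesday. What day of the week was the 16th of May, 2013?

Thursday

July 27, 2010 → July 27, 2011: 365 days.
July 27, 2011 → July 27, 2012: 366 days (2012 is a leap year).
July 2012: 31 − 27 = 4 days remain.
Then 9 full months totalling 273 days.
May 1–16, 2013: 16 days.
Residual: 293 days.
Total: 1024 days.
1024 mod 7 = 2, so 2 days after Tuesday is Thursday.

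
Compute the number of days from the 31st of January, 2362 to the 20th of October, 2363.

627

January 31, 2362 → January 31, 2363: 365 days.
January 2363: 31 − 31 = 0 days remain.
Then February 2363 (28), March (31), April (30), May (31), June (30), July (31), August (31), September (30): 28 + 31 + 30 + 31 + 30 + 31 + 31 + 30 = 242 days.
October 1–20, 2363: 20 days.
Residual: 262 days.
Total: 627 days.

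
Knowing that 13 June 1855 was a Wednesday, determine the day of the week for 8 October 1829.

Count forward from the earlier date (October 8, 1829) to the later (June 13, 1855):
From October 8, 1829 to October 8, 1854: 25 years, of which 6 contain a Feb 29 — 19×365 + 6×366 = 9131 days.
October 1854: 31 − 8 = 23 days remain.
Then November (30), December (31), January (31), February 1855 (28), March (31), April (30), May (31): 30 + 31 + 31 + 28 + 31 + 30 + 31 = 212 days.
June 1–13, 1855: 13 days.
Residual: 248 days.
Total: 9379 days.
9379 mod 7 = 6, so 6 days before Wednesday is Thursday.

Thursday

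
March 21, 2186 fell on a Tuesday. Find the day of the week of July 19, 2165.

Count forward from the earlier date (July 19, 2165) to the later (March 21, 2186):
From July 19, 2165 to July 19, 2185: 20 years, of which 5 contain a Feb 29 — 15×365 + 5×366 = 7305 days.
July 2185: 31 − 19 = 12 days remain.
Then August (31), September (30), October (31), November (30), December (31), January (31), February 2186 (28): 31 + 30 + 31 + 30 + 31 + 31 + 28 = 212 days.
March 1–21, 2186: 21 days.
Residual: 245 days.
Total: 7550 days.
7550 mod 7 = 4, so 4 days before Tuesday is Friday.

Friday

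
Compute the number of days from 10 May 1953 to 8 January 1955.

May 10, 1953 → May 10, 1954: 365 days.
May 1954: 31 − 10 = 21 days remain.
Then June (30), July (31), August (31), September (30), October (31), November (30), December (31): 30 + 31 + 31 + 30 + 31 + 30 + 31 = 214 days.
January 1–8, 1955: 8 days.
Residual: 243 days.
Total: 608 days.

608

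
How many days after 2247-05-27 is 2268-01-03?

7526

Day-of-year of May 27, 2247: 147.
Day-of-year of January 3, 2268: 3.
2247 has 365 days, so 365 − 147 = 218 days remain in 2247.
Full years 2248–2267: 15 common + 5 leap = 15×365 + 5×366 = 7305 days.
Total: 218 + 7305 + 3 = 7526 days.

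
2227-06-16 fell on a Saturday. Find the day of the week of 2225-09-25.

Count forward from the earlier date (September 25, 2225) to the later (June 16, 2227):
September 2225: 30 − 25 = 5 days remain.
Then 20 full months totalling 608 days.
June 1–16, 2227: 16 days.
Total: 5 + 608 + 16 = 629 days.
629 mod 7 = 6, so 6 days before Saturday is Sunday.

Sunday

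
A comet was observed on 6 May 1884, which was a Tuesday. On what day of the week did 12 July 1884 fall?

May 1884: 31 − 6 = 25 days remain.
Then June (30): 30 days.
July 1–12, 1884: 12 days.
Total: 25 + 30 + 12 = 67 days.
67 mod 7 = 4, so 4 days after Tuesday is Saturday.

Saturday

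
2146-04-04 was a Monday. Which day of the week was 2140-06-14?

Count forward from the earlier date (June 14, 2140) to the later (April 4, 2146):
June 14, 2140 → June 14, 2141: 365 days.
June 14, 2141 → June 14, 2142: 365 days.
June 14, 2142 → June 14, 2143: 365 days.
June 14, 2143 → June 14, 2144: 366 days (2144 is a leap year).
June 14, 2144 → June 14, 2145: 365 days.
June 2145: 30 − 14 = 16 days remain.
Then 9 full months totalling 274 days.
April 1–4, 2146: 4 days.
Residual: 294 days.
Total: 2120 days.
2120 mod 7 = 6, so 6 days before Monday is Tuesday.

Tuesday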